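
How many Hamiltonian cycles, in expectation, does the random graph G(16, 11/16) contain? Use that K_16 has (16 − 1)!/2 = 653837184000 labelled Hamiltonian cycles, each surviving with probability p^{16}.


K_16 has (16 − 1)!/2 = 653837184000 labelled Hamiltonian cycles.
For each such Hamiltonian cycle H, let X_H = 1 if all 16 edges of H are present in G. Then P[X_H = 1] = p^{16} = (11/16)^{16} = 45949729863572161/18446744073709551616.
By linearity of expectation: E[X] = Σ_H E[X_H] = 653837184000 · p^{16} = 653837184000 · 45949729863572161/18446744073709551616 = 29339494120662818290072875/18014398509481984.
Numerically: E[X] ≈ 1.6287e+09.

E[X] = 653837184000 · (11/16)^{16} = 29339494120662818290072875/18014398509481984 ≈ 1.6287e+09.


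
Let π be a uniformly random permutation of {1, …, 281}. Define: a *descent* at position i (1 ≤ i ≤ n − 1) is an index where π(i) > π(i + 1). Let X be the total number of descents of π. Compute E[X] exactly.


Write X = Σ X_I over i = 1, …, 280, with X_I the indicator of one descent.
There are 280 indicators.
For each fixed i, the pair (π(i), π(i+1)) is a uniformly random ordered pair of distinct values from {1, …, 281}; by symmetry P[π(i) > π(i+1)] = 1/2.
By linearity: E[X] = 280 · (1/2) = (281 − 1) · (1/2) = 140 ≈ 140.000000.

E[X] = 140 = 140.000000.


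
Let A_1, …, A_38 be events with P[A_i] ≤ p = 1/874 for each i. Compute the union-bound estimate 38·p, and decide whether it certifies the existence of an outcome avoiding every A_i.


Union bound: P[∪_{i=1}^{38} A_i] ≤ Σ_i P[A_i] ≤ 38·p = 38·(1/874) = 1/23.
Numerically: 1/23 ≈ 0.0434783.
Is 1/23 < 1? YES.
Since P[∪ A_i] ≤ 1/23 < 1, the complement has P[∩ A_i^c] ≥ 1 − 1/23 = 22/23 > 0, so some outcome avoids every A_i.

38·p = 1/23 ≈ 0.0434783; existence CERTIFIED by the union bound.


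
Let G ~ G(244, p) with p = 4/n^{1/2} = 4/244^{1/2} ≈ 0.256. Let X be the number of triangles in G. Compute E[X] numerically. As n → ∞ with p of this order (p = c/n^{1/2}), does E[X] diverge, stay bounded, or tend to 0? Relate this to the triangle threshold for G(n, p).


Number of potential triangles: C(244, 3) = 2391444.
Each occurs with probability p³ ≈ (0.256)³ ≈ 1.67917e-02.
By linearity: E[X] = C(244, 3)·p³ ≈ 2391444 · 1.67917e-02 ≈ 40156.463.
Since α = 1/2 < 1, p = c/n^{1/2} ≫ 1/n is above the triangle threshold p ~ 1/n. Asymptotically E[X] ~ (c³/6)·n^{3(1−α)} = (4³/6)·n^{1.5} → ∞; triangles are abundant w.h.p.

E[X] ≈ 40156.463; in regime p = Θ(1/n^{1/2}) E[X] diverges (above the triangle threshold p ~ 1/n).


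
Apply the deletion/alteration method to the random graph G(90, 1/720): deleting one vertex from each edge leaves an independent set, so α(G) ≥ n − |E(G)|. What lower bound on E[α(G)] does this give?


E[|E(G)|] = C(90, 2)·p = 4005 · (1/720) = 89/16.
E[α(G)] ≥ n − E[|E(G)|] = 90 − 89/16 = 1351/16.
Numerically: ≈ 84.43750.
(This is only a lower bound; the true E[α(G)] may be larger.)

E[α(G)] ≥ 1351/16 ≈ 84.43750.


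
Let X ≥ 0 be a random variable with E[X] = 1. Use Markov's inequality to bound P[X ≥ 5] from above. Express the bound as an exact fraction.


μ = E[X] = 1, a = 5.
Markov: P[X ≥ 5] ≤ μ/a = (1)/5 = 1/5.
Numerically: ≈ 0.200000.
(Since a = 5 > μ = 1.000000, the bound 1/5 is < 1 and informative.)

P[X ≥ 5] ≤ 1/5 ≈ 0.200000.


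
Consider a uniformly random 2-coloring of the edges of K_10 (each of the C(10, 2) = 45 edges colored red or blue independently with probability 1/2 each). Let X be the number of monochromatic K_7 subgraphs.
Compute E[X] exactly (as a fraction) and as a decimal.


Let X = Σ_S X_S over the C(10, 7) = 120 subsets S of size 7, where X_S = 1 if the K_7 on S is monochromatic.
For a fixed S, the K_7 on S has C(7, 2) = 21 edges. P[all 21 edges red] = (1/2)^21, and likewise for blue, so P[monochromatic] = 2·(1/2)^21 = 2^{1 − 21} = 1/1048576.
Summing: E[X] = C(10, 7) · 2^{1 − 21} = 120 · 1/1048576 = 15/131072.
Numerically: E[X] ≈ 0.0001.

E[X] = C(10,7)·2^(1−C(7,2)) = 15/131072 ≈ 0.0001.


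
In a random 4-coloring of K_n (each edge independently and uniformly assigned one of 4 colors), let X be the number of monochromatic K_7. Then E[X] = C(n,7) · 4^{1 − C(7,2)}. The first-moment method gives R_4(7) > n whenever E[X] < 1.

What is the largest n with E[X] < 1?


We need C(n, 7) · 4^{1 − 21} < 1, i.e. C(n, 7) < 4^{21 − 1} = 1099511627776.
Check values of n near the boundary:
  n = 176: C(176, 7) = 919790691600; 919790691600 < 1099511627776? YES
  n = 177: C(177, 7) = 957664425960; 957664425960 < 1099511627776? YES
  n = 178: C(178, 7) = 996867063280; 996867063280 < 1099511627776? YES
  n = 179: C(179, 7) = 1037437234460; 1037437234460 < 1099511627776? YES
  n = 180: C(180, 7) = 1079414463600; 1079414463600 < 1099511627776? YES
  n = 181: C(181, 7) = 1122839183400; 1122839183400 < 1099511627776? NO
The largest n with C(n, 7) < 1099511627776 is n = 180 (where E[X] = 67463403975/68719476736 ≈ 0.9817). Hence R_4(7) > 180, i.e. R_4(7) ≥ 181.

Largest n = 180; hence R_4(7) > 180.


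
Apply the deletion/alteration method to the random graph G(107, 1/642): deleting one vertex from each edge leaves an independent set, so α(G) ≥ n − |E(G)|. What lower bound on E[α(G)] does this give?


E[|E(G)|] = C(107, 2)·p = 5671 · (1/642) = 53/6.
E[α(G)] ≥ n − E[|E(G)|] = 107 − 53/6 = 589/6.
Numerically: ≈ 98.16667.
(This is only a lower bound; the true E[α(G)] may be larger.)

E[α(G)] ≥ 589/6 ≈ 98.16667.


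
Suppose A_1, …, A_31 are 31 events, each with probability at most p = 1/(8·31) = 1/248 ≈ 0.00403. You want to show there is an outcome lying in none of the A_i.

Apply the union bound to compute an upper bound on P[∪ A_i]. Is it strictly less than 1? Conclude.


Union bound: P[∪_{i=1}^{31} A_i] ≤ Σ_i P[A_i] ≤ 31·p = 31·(1/248) = 1/8.
Numerically: 1/8 ≈ 0.12500.
Is 1/8 < 1? YES.
Since P[∪ A_i] ≤ 1/8 < 1, the complement has P[∩ A_i^c] ≥ 1 − 1/8 = 7/8 > 0, so some outcome avoids every A_i.

31·p = 1/8 ≈ 0.12500; existence CERTIFIED by the union bound.


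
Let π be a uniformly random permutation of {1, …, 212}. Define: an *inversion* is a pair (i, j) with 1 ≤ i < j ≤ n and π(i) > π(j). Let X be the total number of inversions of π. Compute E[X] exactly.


Write X = Σ X_I over the C(212, 2) = 22366 pairs i < j, with X_I the indicator of one inversion.
There are 22366 indicators.
For each fixed pair i < j, the values π(i) and π(j) are two distinct elements of {1, …, 212} in uniformly random order; by symmetry P[π(i) > π(j)] = 1/2.
By linearity: E[X] = 22366 · (1/2) = C(212, 2) · (1/2) = 22366/2 = 11183 ≈ 11183.000.

E[X] = 11183 = 11183.000.


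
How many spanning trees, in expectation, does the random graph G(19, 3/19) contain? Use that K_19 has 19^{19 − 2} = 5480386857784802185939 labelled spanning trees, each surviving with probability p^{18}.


K_19 has 19^{19 − 2} = 5480386857784802185939 labelled spanning trees.
For each such spanning tree H, let X_H = 1 if all 18 edges of H are present in G. Then P[X_H = 1] = p^{18} = (3/19)^{18} = 387420489/104127350297911241532841.
By linearity of expectation: E[X] = Σ_H E[X_H] = 5480386857784802185939 · p^{18} = 5480386857784802185939 · 387420489/104127350297911241532841 = 387420489/19.
Numerically: E[X] ≈ 2.0391e+07.

E[X] = 5480386857784802185939 · (3/19)^{18} = 387420489/19 ≈ 2.0391e+07.


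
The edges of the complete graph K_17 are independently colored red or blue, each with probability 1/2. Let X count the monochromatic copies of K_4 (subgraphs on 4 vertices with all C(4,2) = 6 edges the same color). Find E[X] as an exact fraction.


Let X = Σ_S X_S over the C(17, 4) = 2380 subsets S of size 4, where X_S = 1 if the K_4 on S is monochromatic.
For a fixed S, the K_4 on S has C(4, 2) = 6 edges. P[all 6 edges red] = (1/2)^6, and likewise for blue, so P[monochromatic] = 2·(1/2)^6 = 2^{1 − 6} = 1/32.
By linearity of expectation: E[X] = C(17, 4) · 2^{1 − 6} = 2380 · 1/32 = 595/8.
Numerically: E[X] ≈ 74.375000.

E[X] = C(17,4)·2^(1−C(4,2)) = 595/8 ≈ 74.375000.


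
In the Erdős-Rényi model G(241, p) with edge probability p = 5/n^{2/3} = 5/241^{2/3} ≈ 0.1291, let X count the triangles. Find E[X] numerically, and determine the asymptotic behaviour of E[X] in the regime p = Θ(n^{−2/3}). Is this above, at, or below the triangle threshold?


Number of potential triangles: C(241, 3) = 2303960.
Each occurs with probability p³ ≈ (0.1291)³ ≈ 2.152167e-03.
By linearity: E[X] = C(241, 3)·p³ ≈ 2303960 · 2.152167e-03 ≈ 4958.5062.
Since α = 2/3 < 1, p = c/n^{2/3} ≫ 1/n is above the triangle threshold p ~ 1/n. Asymptotically E[X] ~ (c³/6)·n^{3(1−α)} = (5³/6)·n^{1} → ∞; triangles are abundant w.h.p.

E[X] ≈ 4958.5062; in regime p = Θ(1/n^{2/3}) E[X] diverges (above the triangle threshold p ~ 1/n).


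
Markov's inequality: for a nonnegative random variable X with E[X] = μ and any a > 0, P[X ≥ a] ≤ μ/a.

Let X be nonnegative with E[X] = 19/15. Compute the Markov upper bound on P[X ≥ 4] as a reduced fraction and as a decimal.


μ = E[X] = 19/15, a = 4.
Markov: P[X ≥ 4] ≤ μ/a = (19/15)/4 = 19/60.
Numerically: ≈ 0.31667.
(Since a = 4 > μ = 1.26667, the bound 19/60 is < 1 and informative.)

P[X ≥ 4] ≤ 19/60 ≈ 0.31667.


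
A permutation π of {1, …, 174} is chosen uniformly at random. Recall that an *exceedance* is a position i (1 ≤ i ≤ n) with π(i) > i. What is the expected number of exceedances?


Write X = Σ_{i=1}^{174} X_i, where X_i = 1_{π(i) > i}.
For each fixed i, π(i) is uniform over {1, …, 174} (marginal of a uniform permutation), so P[π(i) > i] = (n − i)/n. Summing: Σ_{i=1}^{174} (n − i)/n = (0 + 1 + … + 173)/174 = 174(174 − 1)/(2·174) = (174 − 1)/2.
Hence E[X] = Σ_{i=1}^{174} (174 − i)/174 = 173/2 ≈ 86.50000.

E[X] = 173/2 = 86.50000.


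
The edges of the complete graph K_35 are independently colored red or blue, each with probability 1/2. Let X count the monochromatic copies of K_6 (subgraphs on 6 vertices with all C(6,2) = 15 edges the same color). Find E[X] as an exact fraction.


Let X = Σ_S X_S over the C(35, 6) = 1623160 subsets S of size 6, where X_S = 1 if the K_6 on S is monochromatic.
For a fixed S, the K_6 on S has C(6, 2) = 15 edges. P[all 15 edges red] = (1/2)^15, and likewise for blue, so P[monochromatic] = 2·(1/2)^15 = 2^{1 − 15} = 1/16384.
By linearity: E[X] = C(35, 6) · 2^{1 − 15} = 1623160 · 1/16384 = 202895/2048.
Numerically: E[X] ≈ 99.06982.

E[X] = C(35,6)·2^(1−C(6,2)) = 202895/2048 ≈ 99.06982.


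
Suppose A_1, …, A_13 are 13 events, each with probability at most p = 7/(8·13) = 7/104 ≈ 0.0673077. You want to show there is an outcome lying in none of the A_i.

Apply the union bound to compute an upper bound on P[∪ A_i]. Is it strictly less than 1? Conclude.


Union bound: P[∪_{i=1}^{13} A_i] ≤ Σ_i P[A_i] ≤ 13·p = 13·(7/104) = 7/8.
Numerically: 7/8 ≈ 0.8750000.
Is 7/8 < 1? YES.
Since P[∪ A_i] ≤ 7/8 < 1, the complement has P[∩ A_i^c] ≥ 1 − 7/8 = 1/8 > 0, so some outcome avoids every A_i.

13·p = 7/8 ≈ 0.8750000; existence CERTIFIED by the union bound.


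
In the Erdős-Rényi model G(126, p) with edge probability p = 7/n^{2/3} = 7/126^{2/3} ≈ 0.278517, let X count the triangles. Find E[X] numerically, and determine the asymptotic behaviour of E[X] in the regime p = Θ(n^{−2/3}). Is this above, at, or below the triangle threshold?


Number of potential triangles: C(126, 3) = 325500.
Each occurs with probability p³ ≈ (0.278517)³ ≈ 2.16049383e-02.
By linearity: E[X] = C(126, 3)·p³ ≈ 325500 · 2.16049383e-02 ≈ 7032.407407.
Since α = 2/3 < 1, p = c/n^{2/3} ≫ 1/n is above the triangle threshold p ~ 1/n. Asymptotically E[X] ~ (c³/6)·n^{3(1−α)} = (7³/6)·n^{1} → ∞; triangles are abundant w.h.p.

E[X] ≈ 7032.407407; in regime p = Θ(1/n^{2/3}) E[X] diverges (above the triangle threshold p ~ 1/n).


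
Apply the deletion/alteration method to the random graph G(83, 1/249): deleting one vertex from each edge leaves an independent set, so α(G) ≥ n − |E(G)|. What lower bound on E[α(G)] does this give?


E[|E(G)|] = C(83, 2)·p = 3403 · (1/249) = 41/3.
E[α(G)] ≥ n − E[|E(G)|] = 83 − 41/3 = 208/3.
Numerically: ≈ 69.33333.
(This is only a lower bound; the true E[α(G)] may be larger.)

E[α(G)] ≥ 208/3 ≈ 69.33333.


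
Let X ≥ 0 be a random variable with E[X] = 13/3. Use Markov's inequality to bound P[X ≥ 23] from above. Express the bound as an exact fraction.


μ = E[X] = 13/3, a = 23.
Markov: P[X ≥ 23] ≤ μ/a = (13/3)/23 = 13/69.
Numerically: ≈ 0.18841.
(Since a = 23 > μ = 4.33333, the bound 13/69 is < 1 and informative.)

P[X ≥ 23] ≤ 13/69 ≈ 0.18841.


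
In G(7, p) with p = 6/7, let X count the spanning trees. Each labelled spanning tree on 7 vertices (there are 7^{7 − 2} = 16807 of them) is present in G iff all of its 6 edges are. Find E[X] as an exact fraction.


K_7 has 7^{7 − 2} = 16807 labelled spanning trees.
For each such spanning tree H, let X_H = 1 if all 6 edges of H are present in G. Then P[X_H = 1] = p^{6} = (6/7)^{6} = 46656/117649.
Summing the indicators: E[X] = Σ_H E[X_H] = 16807 · p^{6} = 16807 · 46656/117649 = 46656/7.
Numerically: E[X] ≈ 6665.

E[X] = 16807 · (6/7)^{6} = 46656/7 ≈ 6665.


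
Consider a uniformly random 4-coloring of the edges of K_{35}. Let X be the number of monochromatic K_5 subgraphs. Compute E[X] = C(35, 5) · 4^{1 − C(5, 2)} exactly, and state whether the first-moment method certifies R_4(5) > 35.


E[X] = C(35, 5) · 4^{1 − 10} = 324632 · 4^{−9} = 324632/262144.
As a reduced fraction: E[X] = 40579/32768 ≈ 1.238.
Is E[X] < 1? NO.
Since E[X] ≥ 1, the first-moment bound is inconclusive at n = 35; it does NOT by itself certify R_4(5) > 35.

E[X] = 40579/32768 ≈ 1.238; E[X] ≥ 1; first-moment method inconclusive here.


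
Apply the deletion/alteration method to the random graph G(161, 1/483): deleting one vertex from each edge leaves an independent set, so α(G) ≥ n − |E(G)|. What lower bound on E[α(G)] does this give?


E[|E(G)|] = C(161, 2)·p = 12880 · (1/483) = 80/3.
E[α(G)] ≥ n − E[|E(G)|] = 161 − 80/3 = 403/3.
Numerically: ≈ 134.33333.
(This is only a lower bound; the true E[α(G)] may be larger.)

E[α(G)] ≥ 403/3 ≈ 134.33333.


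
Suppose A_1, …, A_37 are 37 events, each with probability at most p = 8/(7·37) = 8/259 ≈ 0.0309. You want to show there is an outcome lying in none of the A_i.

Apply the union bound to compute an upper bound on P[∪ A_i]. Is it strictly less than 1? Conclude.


Union bound: P[∪_{i=1}^{37} A_i] ≤ Σ_i P[A_i] ≤ 37·p = 37·(8/259) = 8/7.
Numerically: 8/7 ≈ 1.1429.
Is 8/7 < 1? NO.
Since the bound 8/7 is ≥ 1, the union bound is uninformative here; it does NOT by itself certify existence.

37·p = 8/7 ≈ 1.1429; existence NOT certified by the union bound.


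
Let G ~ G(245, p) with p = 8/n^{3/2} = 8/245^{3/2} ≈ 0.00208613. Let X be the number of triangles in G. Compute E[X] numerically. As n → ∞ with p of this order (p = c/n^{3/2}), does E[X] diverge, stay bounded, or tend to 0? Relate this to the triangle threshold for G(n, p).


Number of potential triangles: C(245, 3) = 2421090.
Each occurs with probability p³ ≈ (0.00208613)³ ≈ 9.07867734e-09.
By linearity: E[X] = C(245, 3)·p³ ≈ 2421090 · 9.07867734e-09 ≈ 0.021980.
Since α = 3/2 > 1, p = c/n^{3/2} = o(1/n) is below the triangle threshold p ~ 1/n. Asymptotically E[X] ~ (c³/6)·n^{3(1−α)} = (8³/6)·n^{-1.5} → 0, so by Markov's inequality G has no triangles w.h.p.

E[X] ≈ 0.021980; in regime p = Θ(1/n^{3/2}) E[X] tends to 0 (below the triangle threshold p ~ 1/n).


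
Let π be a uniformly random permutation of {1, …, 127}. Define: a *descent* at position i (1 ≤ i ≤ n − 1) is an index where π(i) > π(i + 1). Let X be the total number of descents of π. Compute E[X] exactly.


Write X = Σ X_I over i = 1, …, 126, with X_I the indicator of one descent.
There are 126 indicators.
For each fixed i, the pair (π(i), π(i+1)) is a uniformly random ordered pair of distinct values from {1, …, 127}; by symmetry P[π(i) > π(i+1)] = 1/2.
By linearity: E[X] = 126 · (1/2) = (127 − 1) · (1/2) = 63 ≈ 63.00000.

E[X] = 63 = 63.00000.


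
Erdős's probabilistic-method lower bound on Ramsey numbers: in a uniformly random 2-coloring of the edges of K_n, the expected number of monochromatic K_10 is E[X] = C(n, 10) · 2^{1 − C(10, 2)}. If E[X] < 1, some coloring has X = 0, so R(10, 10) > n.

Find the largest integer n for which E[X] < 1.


We need C(n, 10) · 2^{1 − 45} < 1, i.e. C(n, 10) < 2^{45 − 1} = 17592186044416.
Check values of n near the boundary:
  n = 97: C(97, 10) = 12576469727536; 12576469727536 < 17592186044416? YES
  n = 98: C(98, 10) = 14005614014756; 14005614014756 < 17592186044416? YES
  n = 99: C(99, 10) = 15579278510796; 15579278510796 < 17592186044416? YES
  n = 100: C(100, 10) = 17310309456440; 17310309456440 < 17592186044416? YES
  n = 101: C(101, 10) = 19212541264840; 19212541264840 < 17592186044416? NO
The largest n with C(n, 10) < 17592186044416 is n = 100 (where E[X] = 2163788682055/2199023255552 ≈ 0.9840). Hence R(10, 10) > 100, i.e. R(10, 10) ≥ 101.

Largest n = 100; hence R(10, 10) > 100.


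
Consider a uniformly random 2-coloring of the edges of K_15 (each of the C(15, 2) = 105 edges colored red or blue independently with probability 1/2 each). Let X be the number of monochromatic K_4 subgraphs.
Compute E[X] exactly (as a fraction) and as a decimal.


Let X = Σ_S X_S over the C(15, 4) = 1365 subsets S of size 4, where X_S = 1 if the K_4 on S is monochromatic.
For a fixed S, the K_4 on S has C(4, 2) = 6 edges. P[all 6 edges red] = (1/2)^6, and likewise for blue, so P[monochromatic] = 2·(1/2)^6 = 2^{1 − 6} = 1/32.
By linearity of expectation: E[X] = C(15, 4) · 2^{1 − 6} = 1365 · 1/32 = 1365/32.
Numerically: E[X] ≈ 42.6562.

E[X] = C(15,4)·2^(1−C(4,2)) = 1365/32 ≈ 42.6562.


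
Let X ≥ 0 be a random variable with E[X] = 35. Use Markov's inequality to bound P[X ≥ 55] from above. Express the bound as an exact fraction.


μ = E[X] = 35, a = 55.
Markov: P[X ≥ 55] ≤ μ/a = (35)/55 = 7/11.
Numerically: ≈ 0.636.
(Since a = 55 > μ = 35.000, the bound 7/11 is < 1 and informative.)

P[X ≥ 55] ≤ 7/11 ≈ 0.636.


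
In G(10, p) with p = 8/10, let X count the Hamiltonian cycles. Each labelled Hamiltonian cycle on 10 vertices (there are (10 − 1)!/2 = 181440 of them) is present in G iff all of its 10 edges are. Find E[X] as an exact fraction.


K_10 has (10 − 1)!/2 = 181440 labelled Hamiltonian cycles.
For each such Hamiltonian cycle H, let X_H = 1 if all 10 edges of H are present in G. Then P[X_H = 1] = p^{10} = (4/5)^{10} = 1048576/9765625.
Summing the indicators: E[X] = Σ_H E[X_H] = 181440 · p^{10} = 181440 · 1048576/9765625 = 38050725888/1953125.
Numerically: E[X] ≈ 1.948e+04.

E[X] = 181440 · (4/5)^{10} = 38050725888/1953125 ≈ 1.948e+04.


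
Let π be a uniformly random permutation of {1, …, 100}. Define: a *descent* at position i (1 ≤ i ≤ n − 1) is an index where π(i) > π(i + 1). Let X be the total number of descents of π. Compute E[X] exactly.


Write X = Σ X_I over i = 1, …, 99, with X_I the indicator of one descent.
There are 99 indicators.
For each fixed i, the pair (π(i), π(i+1)) is a uniformly random ordered pair of distinct values from {1, …, 100}; by symmetry P[π(i) > π(i+1)] = 1/2.
By linearity: E[X] = 99 · (1/2) = (100 − 1) · (1/2) = 99/2 ≈ 49.5000.

E[X] = 99/2 = 49.5000.


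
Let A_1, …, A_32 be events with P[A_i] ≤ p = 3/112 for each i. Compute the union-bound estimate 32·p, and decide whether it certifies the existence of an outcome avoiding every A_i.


Union bound: P[∪_{i=1}^{32} A_i] ≤ Σ_i P[A_i] ≤ 32·p = 32·(3/112) = 6/7.
Numerically: 6/7 ≈ 0.85714.
Is 6/7 < 1? YES.
Since P[∪ A_i] ≤ 6/7 < 1, the complement has P[∩ A_i^c] ≥ 1 − 6/7 = 1/7 > 0, so some outcome avoids every A_i.

32·p = 6/7 ≈ 0.85714; existence CERTIFIED by the union bound.


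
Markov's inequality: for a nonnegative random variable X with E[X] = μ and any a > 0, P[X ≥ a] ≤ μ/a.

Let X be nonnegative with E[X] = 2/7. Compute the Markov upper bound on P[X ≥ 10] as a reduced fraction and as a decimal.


μ = E[X] = 2/7, a = 10.
Markov: P[X ≥ 10] ≤ μ/a = (2/7)/10 = 1/35.
Numerically: ≈ 0.0286.
(Since a = 10 > μ = 0.2857, the bound 1/35 is < 1 and informative.)

P[X ≥ 10] ≤ 1/35 ≈ 0.0286.


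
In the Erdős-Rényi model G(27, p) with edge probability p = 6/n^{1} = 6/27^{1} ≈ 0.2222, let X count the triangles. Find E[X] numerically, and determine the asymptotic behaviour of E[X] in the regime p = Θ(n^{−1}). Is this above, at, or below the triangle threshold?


Number of potential triangles: C(27, 3) = 2925.
Each occurs with probability p³ ≈ (0.2222)³ ≈ 1.097394e-02.
By linearity: E[X] = C(27, 3)·p³ ≈ 2925 · 1.097394e-02 ≈ 32.0988.
Here α = 1, so p = 6/n is exactly at the triangle threshold p ~ 1/n. Asymptotically E[X] → c³/6 = 6³/6 = 36 ≈ 36.0000, a bounded constant. In this regime the triangle count is asymptotically Poisson(c³/6).

E[X] ≈ 32.0988; in regime p = Θ(1/n^{1}) E[X] stays bounded (at the triangle threshold p ~ 1/n).


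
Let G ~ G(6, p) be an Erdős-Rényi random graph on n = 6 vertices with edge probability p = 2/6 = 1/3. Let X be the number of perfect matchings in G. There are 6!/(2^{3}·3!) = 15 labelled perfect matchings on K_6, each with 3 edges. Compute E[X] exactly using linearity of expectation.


K_6 has 6!/(2^{3}·3!) = 15 labelled perfect matchings.
For each such perfect matching H, let X_H = 1 if all 3 edges of H are present in G. Then P[X_H = 1] = p^{3} = (1/3)^{3} = 1/27.
By linearity of expectation: E[X] = Σ_H E[X_H] = 15 · p^{3} = 15 · 1/27 = 5/9.
Numerically: E[X] ≈ 0.5556.

E[X] = 15 · (1/3)^{3} = 5/9 ≈ 0.5556.


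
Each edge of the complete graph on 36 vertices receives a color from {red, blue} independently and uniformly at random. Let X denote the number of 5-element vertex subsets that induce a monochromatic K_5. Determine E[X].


Let X = Σ_S X_S over the C(36, 5) = 376992 subsets S of size 5, where X_S = 1 if the K_5 on S is monochromatic.
For a fixed S, the K_5 on S has C(5, 2) = 10 edges. P[all 10 edges red] = (1/2)^10, and likewise for blue, so P[monochromatic] = 2·(1/2)^10 = 2^{1 − 10} = 1/512.
By linearity of expectation: E[X] = C(36, 5) · 2^{1 − 10} = 376992 · 1/512 = 11781/16.
Numerically: E[X] ≈ 736.3125.

E[X] = C(36,5)·2^(1−C(5,2)) = 11781/16 ≈ 736.3125.


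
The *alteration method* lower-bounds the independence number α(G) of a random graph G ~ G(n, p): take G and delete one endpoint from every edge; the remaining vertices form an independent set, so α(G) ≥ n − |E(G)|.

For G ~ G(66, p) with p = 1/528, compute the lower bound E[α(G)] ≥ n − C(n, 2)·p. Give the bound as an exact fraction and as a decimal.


E[|E(G)|] = C(66, 2)·p = 2145 · (1/528) = 65/16.
E[α(G)] ≥ n − E[|E(G)|] = 66 − 65/16 = 991/16.
Numerically: ≈ 61.9375.
(This is only a lower bound; the true E[α(G)] may be larger.)

E[α(G)] ≥ 991/16 ≈ 61.9375.


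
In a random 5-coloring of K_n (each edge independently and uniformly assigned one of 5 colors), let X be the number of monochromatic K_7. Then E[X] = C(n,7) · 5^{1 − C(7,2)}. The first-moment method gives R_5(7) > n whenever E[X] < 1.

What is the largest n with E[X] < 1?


We need C(n, 7) · 5^{1 − 21} < 1, i.e. C(n, 7) < 5^{21 − 1} = 95367431640625.
Check values of n near the boundary:
  n = 337: C(337, 7) = 91989916924632; 91989916924632 < 95367431640625? YES
  n = 338: C(338, 7) = 93935323022736; 93935323022736 < 95367431640625? YES
  n = 339: C(339, 7) = 95915887062372; 95915887062372 < 95367431640625? NO
  n = 340: C(340, 7) = 97932136940560; 97932136940560 < 95367431640625? NO
  n = 341: C(341, 7) = 99984606876440; 99984606876440 < 95367431640625? NO
The largest n with C(n, 7) < 95367431640625 is n = 338 (where E[X] = 93935323022736/95367431640625 ≈ 0.98498). Hence R_5(7) > 338, i.e. R_5(7) ≥ 339.

Largest n = 338; hence R_5(7) > 338.


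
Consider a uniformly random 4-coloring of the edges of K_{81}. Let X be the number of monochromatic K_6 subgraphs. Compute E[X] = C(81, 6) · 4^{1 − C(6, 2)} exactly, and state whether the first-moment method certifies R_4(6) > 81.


E[X] = C(81, 6) · 4^{1 − 15} = 324540216 · 4^{−14} = 324540216/268435456.
As a reduced fraction: E[X] = 40567527/33554432 ≈ 1.20901.
Is E[X] < 1? NO.
Since E[X] ≥ 1, the first-moment bound is inconclusive at n = 81; it does NOT by itself certify R_4(6) > 81.

E[X] = 40567527/33554432 ≈ 1.20901; E[X] ≥ 1; first-moment method inconclusive here.


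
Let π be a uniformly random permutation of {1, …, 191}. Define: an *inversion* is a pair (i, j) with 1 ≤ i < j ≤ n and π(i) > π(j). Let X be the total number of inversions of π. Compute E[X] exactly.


Write X = Σ X_I over the C(191, 2) = 18145 pairs i < j, with X_I the indicator of one inversion.
There are 18145 indicators.
For each fixed pair i < j, the values π(i) and π(j) are two distinct elements of {1, …, 191} in uniformly random order; by symmetry P[π(i) > π(j)] = 1/2.
By linearity: E[X] = 18145 · (1/2) = C(191, 2) · (1/2) = 18145/2 = 18145/2 ≈ 9072.500.

E[X] = 18145/2 = 9072.500.


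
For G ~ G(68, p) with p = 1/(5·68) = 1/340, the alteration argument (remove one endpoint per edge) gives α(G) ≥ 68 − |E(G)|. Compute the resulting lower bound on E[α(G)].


E[|E(G)|] = C(68, 2)·p = 2278 · (1/340) = 67/10.
E[α(G)] ≥ n − E[|E(G)|] = 68 − 67/10 = 613/10.
Numerically: ≈ 61.3000.
(This is only a lower bound; the true E[α(G)] may be larger.)

E[α(G)] ≥ 613/10 ≈ 61.3000.


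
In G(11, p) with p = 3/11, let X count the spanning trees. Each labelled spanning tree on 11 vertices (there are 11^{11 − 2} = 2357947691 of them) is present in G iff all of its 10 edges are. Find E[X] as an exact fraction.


K_11 has 11^{11 − 2} = 2357947691 labelled spanning trees.
For each such spanning tree H, let X_H = 1 if all 10 edges of H are present in G. Then P[X_H = 1] = p^{10} = (3/11)^{10} = 59049/25937424601.
Summing the indicators: E[X] = Σ_H E[X_H] = 2357947691 · p^{10} = 2357947691 · 59049/25937424601 = 59049/11.
Numerically: E[X] ≈ 5368.1.

E[X] = 2357947691 · (3/11)^{10} = 59049/11 ≈ 5368.1.


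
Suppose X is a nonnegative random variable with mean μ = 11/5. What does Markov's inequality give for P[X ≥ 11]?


μ = E[X] = 11/5, a = 11.
Markov: P[X ≥ 11] ≤ μ/a = (11/5)/11 = 1/5.
Numerically: ≈ 0.200.
(Since a = 11 > μ = 2.200, the bound 1/5 is < 1 and informative.)

P[X ≥ 11] ≤ 1/5 ≈ 0.200.


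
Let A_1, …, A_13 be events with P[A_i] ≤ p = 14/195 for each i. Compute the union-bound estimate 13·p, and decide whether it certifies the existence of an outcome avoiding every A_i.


Union bound: P[∪_{i=1}^{13} A_i] ≤ Σ_i P[A_i] ≤ 13·p = 13·(14/195) = 14/15.
Numerically: 14/15 ≈ 0.9333.
Is 14/15 < 1? YES.
Since P[∪ A_i] ≤ 14/15 < 1, the complement has P[∩ A_i^c] ≥ 1 − 14/15 = 1/15 > 0, so some outcome avoids every A_i.

13·p = 14/15 ≈ 0.9333; existence CERTIFIED by the union bound.


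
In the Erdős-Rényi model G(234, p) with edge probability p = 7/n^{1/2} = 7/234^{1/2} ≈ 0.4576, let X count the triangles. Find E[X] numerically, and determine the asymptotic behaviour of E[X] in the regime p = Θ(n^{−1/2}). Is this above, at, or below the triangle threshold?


Number of potential triangles: C(234, 3) = 2108184.
Each occurs with probability p³ ≈ (0.4576)³ ≈ 9.5823126e-02.
By linearity: E[X] = C(234, 3)·p³ ≈ 2108184 · 9.5823126e-02 ≈ 202012.78076.
Since α = 1/2 < 1, p = c/n^{1/2} ≫ 1/n is above the triangle threshold p ~ 1/n. Asymptotically E[X] ~ (c³/6)·n^{3(1−α)} = (7³/6)·n^{1.5} → ∞; triangles are abundant w.h.p.

E[X] ≈ 202012.78076; in regime p = Θ(1/n^{1/2}) E[X] diverges (above the triangle threshold p ~ 1/n).


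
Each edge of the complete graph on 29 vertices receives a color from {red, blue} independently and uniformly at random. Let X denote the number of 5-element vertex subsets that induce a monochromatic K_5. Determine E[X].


Let X = Σ_S X_S over the C(29, 5) = 118755 subsets S of size 5, where X_S = 1 if the K_5 on S is monochromatic.
For a fixed S, the K_5 on S has C(5, 2) = 10 edges. P[all 10 edges red] = (1/2)^10, and likewise for blue, so P[monochromatic] = 2·(1/2)^10 = 2^{1 − 10} = 1/512.
Summing: E[X] = C(29, 5) · 2^{1 − 10} = 118755 · 1/512 = 118755/512.
Numerically: E[X] ≈ 231.943359.

E[X] = C(29,5)·2^(1−C(5,2)) = 118755/512 ≈ 231.943359.


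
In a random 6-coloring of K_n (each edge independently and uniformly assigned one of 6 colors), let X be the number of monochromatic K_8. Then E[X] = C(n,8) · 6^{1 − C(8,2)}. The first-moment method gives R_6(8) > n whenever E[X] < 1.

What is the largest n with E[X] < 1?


We need C(n, 8) · 6^{1 − 28} < 1, i.e. C(n, 8) < 6^{28 − 1} = 1023490369077469249536.
Check values of n near the boundary:
  n = 1593: C(1593, 8) = 1010555394551193970323; 1010555394551193970323 < 1023490369077469249536? YES
  n = 1594: C(1594, 8) = 1015652773590544255167; 1015652773590544255167 < 1023490369077469249536? YES
  n = 1595: C(1595, 8) = 1020772636343363633895; 1020772636343363633895 < 1023490369077469249536? YES
  n = 1596: C(1596, 8) = 1025915067760710553965; 1025915067760710553965 < 1023490369077469249536? NO
  n = 1597: C(1597, 8) = 1031080153060953275445; 1031080153060953275445 < 1023490369077469249536? NO
  n = 1598: C(1598, 8) = 1036267977730442348529; 1036267977730442348529 < 1023490369077469249536? NO
The largest n with C(n, 8) < 1023490369077469249536 is n = 1595 (where E[X] = 113419181815929292655/113721152119718805504 ≈ 0.997). Hence R_6(8) > 1595, i.e. R_6(8) ≥ 1596.

Largest n = 1595; hence R_6(8) > 1595.


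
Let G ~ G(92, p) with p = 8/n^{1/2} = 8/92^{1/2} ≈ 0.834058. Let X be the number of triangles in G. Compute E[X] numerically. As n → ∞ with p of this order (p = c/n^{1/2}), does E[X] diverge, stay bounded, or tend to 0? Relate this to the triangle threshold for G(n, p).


Number of potential triangles: C(92, 3) = 125580.
Each occurs with probability p³ ≈ (0.834058)³ ≈ 5.80214022e-01.
By linearity: E[X] = C(92, 3)·p³ ≈ 125580 · 5.80214022e-01 ≈ 72863.276848.
Since α = 1/2 < 1, p = c/n^{1/2} ≫ 1/n is above the triangle threshold p ~ 1/n. Asymptotically E[X] ~ (c³/6)·n^{3(1−α)} = (8³/6)·n^{1.5} → ∞; triangles are abundant w.h.p.

E[X] ≈ 72863.276848; in regime p = Θ(1/n^{1/2}) E[X] diverges (above the triangle threshold p ~ 1/n).


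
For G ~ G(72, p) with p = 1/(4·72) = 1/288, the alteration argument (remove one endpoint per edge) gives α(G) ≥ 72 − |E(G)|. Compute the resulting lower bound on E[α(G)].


E[|E(G)|] = C(72, 2)·p = 2556 · (1/288) = 71/8.
E[α(G)] ≥ n − E[|E(G)|] = 72 − 71/8 = 505/8.
Numerically: ≈ 63.1250.
(This is only a lower bound; the true E[α(G)] may be larger.)

E[α(G)] ≥ 505/8 ≈ 63.1250.


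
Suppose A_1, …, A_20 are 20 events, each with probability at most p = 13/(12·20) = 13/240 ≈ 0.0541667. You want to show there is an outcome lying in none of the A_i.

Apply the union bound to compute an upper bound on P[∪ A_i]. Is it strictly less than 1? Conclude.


Union bound: P[∪_{i=1}^{20} A_i] ≤ Σ_i P[A_i] ≤ 20·p = 20·(13/240) = 13/12.
Numerically: 13/12 ≈ 1.0833333.
Is 13/12 < 1? NO.
Since the bound 13/12 is ≥ 1, the union bound is uninformative here; it does NOT by itself certify existence.

20·p = 13/12 ≈ 1.0833333; existence NOT certified by the union bound.


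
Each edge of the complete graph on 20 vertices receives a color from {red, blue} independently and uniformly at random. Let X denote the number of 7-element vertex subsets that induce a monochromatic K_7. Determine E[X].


Let X = Σ_S X_S over the C(20, 7) = 77520 subsets S of size 7, where X_S = 1 if the K_7 on S is monochromatic.
For a fixed S, the K_7 on S has C(7, 2) = 21 edges. P[all 21 edges red] = (1/2)^21, and likewise for blue, so P[monochromatic] = 2·(1/2)^21 = 2^{1 − 21} = 1/1048576.
By linearity of expectation: E[X] = C(20, 7) · 2^{1 − 21} = 77520 · 1/1048576 = 4845/65536.
Numerically: E[X] ≈ 0.0739.

E[X] = C(20,7)·2^(1−C(7,2)) = 4845/65536 ≈ 0.0739.


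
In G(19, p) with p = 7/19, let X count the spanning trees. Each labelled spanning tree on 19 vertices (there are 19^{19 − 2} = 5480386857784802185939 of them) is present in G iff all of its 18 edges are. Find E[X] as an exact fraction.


K_19 has 19^{19 − 2} = 5480386857784802185939 labelled spanning trees.
For each such spanning tree H, let X_H = 1 if all 18 edges of H are present in G. Then P[X_H = 1] = p^{18} = (7/19)^{18} = 1628413597910449/104127350297911241532841.
By linearity of expectation: E[X] = Σ_H E[X_H] = 5480386857784802185939 · p^{18} = 5480386857784802185939 · 1628413597910449/104127350297911241532841 = 1628413597910449/19.
Numerically: E[X] ≈ 8.571e+13.

E[X] = 5480386857784802185939 · (7/19)^{18} = 1628413597910449/19 ≈ 8.571e+13.


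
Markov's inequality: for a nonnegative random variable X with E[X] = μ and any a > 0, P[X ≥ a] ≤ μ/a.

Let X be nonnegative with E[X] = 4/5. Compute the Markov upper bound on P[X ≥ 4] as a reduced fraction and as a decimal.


μ = E[X] = 4/5, a = 4.
Markov: P[X ≥ 4] ≤ μ/a = (4/5)/4 = 1/5.
Numerically: ≈ 0.200000.
(Since a = 4 > μ = 0.800000, the bound 1/5 is < 1 and informative.)

P[X ≥ 4] ≤ 1/5 ≈ 0.200000.


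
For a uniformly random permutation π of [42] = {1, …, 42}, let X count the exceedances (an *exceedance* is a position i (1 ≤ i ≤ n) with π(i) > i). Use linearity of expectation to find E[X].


Write X = Σ_{i=1}^{42} X_i, where X_i = 1_{π(i) > i}.
For each fixed i, π(i) is uniform over {1, …, 42} (marginal of a uniform permutation), so P[π(i) > i] = (n − i)/n. Summing: Σ_{i=1}^{42} (n − i)/n = (0 + 1 + … + 41)/42 = 42(42 − 1)/(2·42) = (42 − 1)/2.
Hence E[X] = Σ_{i=1}^{42} (42 − i)/42 = 41/2 ≈ 20.500.

E[X] = 41/2 = 20.500.


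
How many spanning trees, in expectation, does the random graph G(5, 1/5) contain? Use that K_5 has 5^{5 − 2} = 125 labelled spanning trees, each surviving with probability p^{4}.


K_5 has 5^{5 − 2} = 125 labelled spanning trees.
For each such spanning tree H, let X_H = 1 if all 4 edges of H are present in G. Then P[X_H = 1] = p^{4} = (1/5)^{4} = 1/625.
Summing the indicators: E[X] = Σ_H E[X_H] = 125 · p^{4} = 125 · 1/625 = 1/5.
Numerically: E[X] ≈ 0.2.

E[X] = 125 · (1/5)^{4} = 1/5 ≈ 0.2.


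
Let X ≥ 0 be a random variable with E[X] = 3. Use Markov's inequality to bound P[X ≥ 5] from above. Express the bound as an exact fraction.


μ = E[X] = 3, a = 5.
Markov: P[X ≥ 5] ≤ μ/a = (3)/5 = 3/5.
Numerically: ≈ 0.600000.
(Since a = 5 > μ = 3.000000, the bound 3/5 is < 1 and informative.)

P[X ≥ 5] ≤ 3/5 ≈ 0.600000.


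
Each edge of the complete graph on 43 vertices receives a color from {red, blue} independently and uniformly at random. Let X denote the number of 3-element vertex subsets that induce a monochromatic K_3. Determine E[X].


Let X = Σ_S X_S over the C(43, 3) = 12341 subsets S of size 3, where X_S = 1 if the K_3 on S is monochromatic.
For a fixed S, the K_3 on S has C(3, 2) = 3 edges. P[all 3 edges red] = (1/2)^3, and likewise for blue, so P[monochromatic] = 2·(1/2)^3 = 2^{1 − 3} = 1/4.
Summing: E[X] = C(43, 3) · 2^{1 − 3} = 12341 · 1/4 = 12341/4.
Numerically: E[X] ≈ 3085.25000.

E[X] = C(43,3)·2^(1−C(3,2)) = 12341/4 ≈ 3085.25000.


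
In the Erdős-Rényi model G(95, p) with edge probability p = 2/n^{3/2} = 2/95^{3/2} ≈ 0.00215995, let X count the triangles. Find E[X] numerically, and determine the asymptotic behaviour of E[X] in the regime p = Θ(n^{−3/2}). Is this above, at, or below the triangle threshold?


Number of potential triangles: C(95, 3) = 138415.
Each occurs with probability p³ ≈ (0.00215995)³ ≈ 1.00770581e-08.
By linearity: E[X] = C(95, 3)·p³ ≈ 138415 · 1.00770581e-08 ≈ 0.001395.
Since α = 3/2 > 1, p = c/n^{3/2} = o(1/n) is below the triangle threshold p ~ 1/n. Asymptotically E[X] ~ (c³/6)·n^{3(1−α)} = (2³/6)·n^{-1.5} → 0, so by Markov's inequality G has no triangles w.h.p.

E[X] ≈ 0.001395; in regime p = Θ(1/n^{3/2}) E[X] tends to 0 (below the triangle threshold p ~ 1/n).


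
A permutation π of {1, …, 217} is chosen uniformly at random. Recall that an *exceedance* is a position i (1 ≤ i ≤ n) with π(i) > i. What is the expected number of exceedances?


Write X = Σ_{i=1}^{217} X_i, where X_i = 1_{π(i) > i}.
For each fixed i, π(i) is uniform over {1, …, 217} (marginal of a uniform permutation), so P[π(i) > i] = (n − i)/n. Summing: Σ_{i=1}^{217} (n − i)/n = (0 + 1 + … + 216)/217 = 217(217 − 1)/(2·217) = (217 − 1)/2.
Hence E[X] = Σ_{i=1}^{217} (217 − i)/217 = 108 ≈ 108.000.

E[X] = 108 = 108.000.


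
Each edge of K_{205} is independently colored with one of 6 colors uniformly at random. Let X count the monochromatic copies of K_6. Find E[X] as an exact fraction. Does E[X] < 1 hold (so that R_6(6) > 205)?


E[X] = C(205, 6) · 6^{1 − 15} = 95746959700 · 6^{−14} = 95746959700/78364164096.
As a reduced fraction: E[X] = 23936739925/19591041024 ≈ 1.2218207.
Is E[X] < 1? NO.
Since E[X] ≥ 1, the first-moment bound is inconclusive at n = 205; it does NOT by itself certify R_6(6) > 205.

E[X] = 23936739925/19591041024 ≈ 1.2218207; E[X] ≥ 1; first-moment method inconclusive here.


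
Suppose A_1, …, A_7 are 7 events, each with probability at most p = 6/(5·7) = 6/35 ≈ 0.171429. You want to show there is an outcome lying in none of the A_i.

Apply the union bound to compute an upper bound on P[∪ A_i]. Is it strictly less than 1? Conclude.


Union bound: P[∪_{i=1}^{7} A_i] ≤ Σ_i P[A_i] ≤ 7·p = 7·(6/35) = 6/5.
Numerically: 6/5 ≈ 1.200000.
Is 6/5 < 1? NO.
Since the bound 6/5 is ≥ 1, the union bound is uninformative here; it does NOT by itself certify existence.

7·p = 6/5 ≈ 1.200000; existence NOT certified by the union bound.


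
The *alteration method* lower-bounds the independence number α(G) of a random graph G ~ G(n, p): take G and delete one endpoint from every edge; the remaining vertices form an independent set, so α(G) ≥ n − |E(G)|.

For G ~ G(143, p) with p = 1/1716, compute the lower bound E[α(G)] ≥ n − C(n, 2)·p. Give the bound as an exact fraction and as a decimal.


E[|E(G)|] = C(143, 2)·p = 10153 · (1/1716) = 71/12.
E[α(G)] ≥ n − E[|E(G)|] = 143 − 71/12 = 1645/12.
Numerically: ≈ 137.08333.
(This is only a lower bound; the true E[α(G)] may be larger.)

E[α(G)] ≥ 1645/12 ≈ 137.08333.


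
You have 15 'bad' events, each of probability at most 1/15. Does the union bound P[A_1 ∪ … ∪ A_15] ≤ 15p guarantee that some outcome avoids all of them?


Union bound: P[∪_{i=1}^{15} A_i] ≤ Σ_i P[A_i] ≤ 15·p = 15·(1/15) = 1.
Numerically: 1 ≈ 1.0000000.
Is 1 < 1? NO.
Since the bound 1 is ≥ 1, the union bound is uninformative here; it does NOT by itself certify existence.

15·p = 1 ≈ 1.0000000; existence NOT certified by the union bound.


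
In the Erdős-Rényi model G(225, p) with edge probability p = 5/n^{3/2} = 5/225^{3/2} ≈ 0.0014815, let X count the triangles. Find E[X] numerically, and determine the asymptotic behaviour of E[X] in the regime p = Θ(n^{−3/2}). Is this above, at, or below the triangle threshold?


Number of potential triangles: C(225, 3) = 1873200.
Each occurs with probability p³ ≈ (0.0014815)³ ≈ 3.2515369e-09.
By linearity: E[X] = C(225, 3)·p³ ≈ 1873200 · 3.2515369e-09 ≈ 0.00609.
Since α = 3/2 > 1, p = c/n^{3/2} = o(1/n) is below the triangle threshold p ~ 1/n. Asymptotically E[X] ~ (c³/6)·n^{3(1−α)} = (5³/6)·n^{-1.5} → 0, so by Markov's inequality G has no triangles w.h.p.

E[X] ≈ 0.00609; in regime p = Θ(1/n^{3/2}) E[X] tends to 0 (below the triangle threshold p ~ 1/n).
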